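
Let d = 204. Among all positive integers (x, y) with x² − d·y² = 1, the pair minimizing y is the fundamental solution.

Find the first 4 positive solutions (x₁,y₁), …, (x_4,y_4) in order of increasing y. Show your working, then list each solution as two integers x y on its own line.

4999 350
49980001 3499300
499700044999 34986001050
4996000999920001 349790034998600

[14; 3,1,1,6,1,1,3,28] for √204; ℓ=8 ⇒ convergent index 7
step 0: (14, 1)  from 14·(1,0) + (0,1)
…
step 2: (57, 4)  from 1·(43,3) + (14,1)
step 3: (100, 7)  from 1·(57,4) + (43,3)
step 4: (657, 46)  from 6·(100,7) + (57,4)
step 5: (757, 53)  from 1·(657,46) + (100,7)
step 6: (1414, 99)  from 1·(757,53) + (657,46)
step 7: (4999, 350)  from 3·(1414,99) + (757,53)
(x₁, y₁) = (4999, 350);  4999² − 204·350² = 1 ✓
(4999+350√204)^2 = 49980001 + 3499300√204
(4999+350√204)^3 = 499700044999 + 34986001050√204
(4999+350√204)^4 = 4996000999920001 + 349790034998600√204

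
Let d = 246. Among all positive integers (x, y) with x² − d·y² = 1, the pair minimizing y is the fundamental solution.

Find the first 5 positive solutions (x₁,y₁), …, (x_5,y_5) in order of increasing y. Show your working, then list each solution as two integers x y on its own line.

[15; 1,2,5,1,14,1,5,2,1,30] for √246; ℓ=10 ⇒ convergent index 9
step 0: (15, 1)  from 15·(1,0) + (0,1)
…
step 6: (4721, 301)  from 1·(4423,282) + (298,19)
step 7: (28028, 1787)  from 5·(4721,301) + (4423,282)
step 8: (60777, 3875)  from 2·(28028,1787) + (4721,301)
step 9: (88805, 5662)  from 1·(60777,3875) + (28028,1787)
→ (88805, 5662).  Check: 88805²=7886328025, 246·5662²=7886328024, difference 1.
(x_2, y_2) = (88805·88805 + 246·5662·5662, 88805·5662 + 5662·88805) = (15772656049, 1005627820)
(x_3, y_3) = (88805·15772656049 + 246·5662·1005627820, 88805·1005627820 + 5662·15772656049) = (2801381440774085, 178609557104538)
(x_4, y_4) = (88805·2801381440774085 + 246·5662·178609557104538, 88805·178609557104538 + 5662·2801381440774085) = (497553357680112580801, 31722843436331366360)
(x_5, y_5) = (88805·497553357680112580801 + 246·5662·31722843436331366360, 88805·31722843436331366360 + 5662·497553357680112580801) = (88370451854763414035291525, 5634294222548204422095062)

88805 5662
15772656049 1005627820
2801381440774085 178609557104538
497553357680112580801 31722843436331366360
88370451854763414035291525 5634294222548204422095062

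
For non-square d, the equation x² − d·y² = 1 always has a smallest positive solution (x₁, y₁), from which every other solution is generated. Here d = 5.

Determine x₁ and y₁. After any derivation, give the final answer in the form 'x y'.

9 4

√5 = [2; 4, …], period ℓ=1 (odd) → k=1
i=0: a=2 ⇒ p=2, q=1
i=1: a=4 ⇒ p=9, q=4
fundamental: x₁=9, y₁=4  (since 81 − 5·16 = 1)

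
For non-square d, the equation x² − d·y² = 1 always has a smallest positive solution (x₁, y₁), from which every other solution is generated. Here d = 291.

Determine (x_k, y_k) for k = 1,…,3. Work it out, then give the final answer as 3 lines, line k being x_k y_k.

d=291: √d = [17; 17,34] (ℓ=2, even), read p_1/q_1
k=0  a_k=17  p_k/q_k = 17/1
k=1  a_k=17  p_k/q_k = 290/17
(x₁, y₁) = (290, 17);  290² − 291·17² = 1 ✓
n=2: (290,17)∘(290,17) = (290·290+291·17·17, 290·17+17·290) = (168199,9860)
n=3: (168199,9860)∘(290,17) = (290·168199+291·17·9860, 290·9860+17·168199) = (97555130,5718783)

290 17
168199 9860
97555130 5718783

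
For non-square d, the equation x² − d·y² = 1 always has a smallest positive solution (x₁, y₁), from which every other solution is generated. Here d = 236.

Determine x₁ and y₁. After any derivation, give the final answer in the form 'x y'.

[15; 2,1,3,5,1,6,1,5,3,1,2,30] for √236; ℓ=12 ⇒ convergent index 11
step 0: (15, 1)  from 15·(1,0) + (0,1)
…
step 2: (46, 3)  from 1·(31,2) + (15,1)
…
step 5: (1060, 69)  from 1·(891,58) + (169,11)
…
step 7: (8311, 541)  from 1·(7251,472) + (1060,69)
step 8: (48806, 3177)  from 5·(8311,541) + (7251,472)
step 9: (154729, 10072)  from 3·(48806,3177) + (8311,541)
step 10: (203535, 13249)  from 1·(154729,10072) + (48806,3177)
step 11: (561799, 36570)  from 2·(203535,13249) + (154729,10072)
fundamental: x₁=561799, y₁=36570  (since 315618116401 − 236·1337364900 = 1)

561799 36570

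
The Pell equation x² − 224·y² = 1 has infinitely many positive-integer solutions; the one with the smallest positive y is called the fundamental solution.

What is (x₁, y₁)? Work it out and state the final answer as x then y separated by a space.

15 1

√224 → a₀=14, period (1,28); ℓ=2 even so k=1
step 0: (14, 1)  from 14·(1,0) + (0,1)
step 1: (15, 1)  from 1·(14,1) + (1,0)
→ (15, 1).  Check: 15²=225, 224·1²=224, difference 1.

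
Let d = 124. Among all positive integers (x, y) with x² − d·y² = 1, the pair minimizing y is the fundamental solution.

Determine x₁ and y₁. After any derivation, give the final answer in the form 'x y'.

√124 → a₀=11, period (7,2,1,1,1,…,2,7,22); ℓ=16 even so k=15
step 0: (11, 1)  from 11·(1,0) + (0,1)
…
step 2: (167, 15)  from 2·(78,7) + (11,1)
…
step 4: (412, 37)  from 1·(245,22) + (167,15)
…
step 6: (2383, 214)  from 3·(657,59) + (412,37)
…
step 8: (14543, 1306)  from 4·(3040,273) + (2383,214)
…
step 12: (152167, 13665)  from 1·(84875,7622) + (67292,6043)
step 13: (237042, 21287)  from 1·(152167,13665) + (84875,7622)
step 14: (626251, 56239)  from 2·(237042,21287) + (152167,13665)
step 15: (4620799, 414960)  from 7·(626251,56239) + (237042,21287)
fundamental: x₁=4620799, y₁=414960  (since 21351783398401 − 124·172191801600 = 1)

4620799 414960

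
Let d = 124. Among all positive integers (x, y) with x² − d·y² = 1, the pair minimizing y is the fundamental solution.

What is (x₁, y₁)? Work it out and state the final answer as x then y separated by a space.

4620799 414960

d=124: √d = [11; 7,2,1,1,1,…,2,7,22] (ℓ=16, even), read p_15/q_15
i=0: a=11 ⇒ p=11, q=1
…
i=3: a=1 ⇒ p=245, q=22
…
i=5: a=1 ⇒ p=657, q=59
i=6: a=3 ⇒ p=2383, q=214
…
i=12: a=1 ⇒ p=152167, q=13665
…
i=14: a=2 ⇒ p=626251, q=56239
i=15: a=7 ⇒ p=4620799, q=414960
(x₁, y₁) = (4620799, 414960);  4620799² − 124·414960² = 1 ✓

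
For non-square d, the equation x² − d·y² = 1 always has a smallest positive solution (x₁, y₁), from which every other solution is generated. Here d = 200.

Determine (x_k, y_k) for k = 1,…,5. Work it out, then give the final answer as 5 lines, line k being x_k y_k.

99 7
19601 1386
3880899 274421
768398401 54333972
152139002499 10757852035

√200 = [14; 7,28, …], period ℓ=2 (even) → k=1
a_0=14:  p_0=14·1+0=14,  q_0=14·0+1=1
a_1=7:  p_1=7·14+1=99,  q_1=7·1+0=7
→ (99, 7).  Check: 99²=9801, 200·7²=9800, difference 1.
n=2: (99,7)∘(99,7) = (99·99+200·7·7, 99·7+7·99) = (19601,1386)
n=3: (19601,1386)∘(99,7) = (99·19601+200·7·1386, 99·1386+7·19601) = (3880899,274421)
n=4: (3880899,274421)∘(99,7) = (99·3880899+200·7·274421, 99·274421+7·3880899) = (768398401,54333972)
n=5: (768398401,54333972)∘(99,7) = (99·768398401+200·7·54333972, 99·54333972+7·768398401) = (152139002499,10757852035)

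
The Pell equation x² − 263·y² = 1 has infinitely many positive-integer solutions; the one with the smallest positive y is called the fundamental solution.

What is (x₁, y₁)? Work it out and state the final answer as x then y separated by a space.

139128 8579

√263 = [16; 4,1,1,1,1,15,1,1,1,1,4,32, …], period ℓ=12 (even) → k=11
i=0: a=16 ⇒ p=16, q=1
i=1: a=4 ⇒ p=65, q=4
i=2: a=1 ⇒ p=81, q=5
i=3: a=1 ⇒ p=146, q=9
i=4: a=1 ⇒ p=227, q=14
i=5: a=1 ⇒ p=373, q=23
i=6: a=15 ⇒ p=5822, q=359
…
i=8: a=1 ⇒ p=12017, q=741
…
i=10: a=1 ⇒ p=30229, q=1864
i=11: a=4 ⇒ p=139128, q=8579
→ (139128, 8579).  Check: 139128²=19356600384, 263·8579²=19356600383, difference 1.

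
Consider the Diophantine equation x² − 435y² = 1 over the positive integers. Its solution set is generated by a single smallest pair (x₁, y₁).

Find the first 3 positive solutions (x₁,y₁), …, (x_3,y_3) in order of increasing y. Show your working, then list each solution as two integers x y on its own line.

√435 = [20; 1,5,1,40, …], period ℓ=4 (even) → k=3
k=0  a_k=20  p_k/q_k = 20/1
k=1  a_k=1  p_k/q_k = 21/1
k=2  a_k=5  p_k/q_k = 125/6
k=3  a_k=1  p_k/q_k = 146/7
fundamental: x₁=146, y₁=7  (since 21316 − 435·49 = 1)
(x_2, y_2) = (146·146 + 435·7·7, 146·7 + 7·146) = (42631, 2044)
(x_3, y_3) = (146·42631 + 435·7·2044, 146·2044 + 7·42631) = (12448106, 596841)

146 7
42631 2044
12448106 596841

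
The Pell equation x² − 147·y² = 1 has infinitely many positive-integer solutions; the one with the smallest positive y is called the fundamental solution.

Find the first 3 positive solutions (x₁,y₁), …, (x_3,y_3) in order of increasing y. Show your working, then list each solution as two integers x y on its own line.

[12; 8,24] for √147; ℓ=2 ⇒ convergent index 1
k=0  a_k=12  p_k/q_k = 12/1
k=1  a_k=8  p_k/q_k = 97/8
(x₁, y₁) = (97, 8);  97² − 147·8² = 1 ✓
n=2: (97,8)∘(97,8) = (97·97+147·8·8, 97·8+8·97) = (18817,1552)
n=3: (18817,1552)∘(97,8) = (97·18817+147·8·1552, 97·1552+8·18817) = (3650401,301080)

97 8
18817 1552
3650401 301080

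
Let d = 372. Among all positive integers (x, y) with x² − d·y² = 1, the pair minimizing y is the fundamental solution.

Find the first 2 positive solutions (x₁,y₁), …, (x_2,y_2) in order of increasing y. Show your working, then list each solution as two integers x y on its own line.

√372 → a₀=19, period (3,2,12,2,3,38); ℓ=6 even so k=5
k=0  a_k=19  p_k/q_k = 19/1
k=1  a_k=3  p_k/q_k = 58/3
k=2  a_k=2  p_k/q_k = 135/7
k=3  a_k=12  p_k/q_k = 1678/87
k=4  a_k=2  p_k/q_k = 3491/181
k=5  a_k=3  p_k/q_k = 12151/630
fundamental: x₁=12151, y₁=630  (since 147646801 − 372·396900 = 1)
k=2:  x_2 = 12151·12151+372·630·630 = 295293601,  y_2 = 12151·630+630·12151 = 15310260

12151 630
295293601 15310260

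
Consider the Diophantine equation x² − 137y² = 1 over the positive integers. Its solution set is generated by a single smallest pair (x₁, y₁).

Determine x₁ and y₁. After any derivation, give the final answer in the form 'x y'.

6083073 519712

√137 = [11; 1,2,2,1,1,2,2,1,22, …], period ℓ=9 (odd) → k=17
step 0: (11, 1)  from 11·(1,0) + (0,1)
step 1: (12, 1)  from 1·(11,1) + (1,0)
step 2: (35, 3)  from 2·(12,1) + (11,1)
step 3: (82, 7)  from 2·(35,3) + (12,1)
step 4: (117, 10)  from 1·(82,7) + (35,3)
…
step 6: (515, 44)  from 2·(199,17) + (117,10)
…
step 11: (122279, 10447)  from 2·(41341,3532) + (39597,3383)
step 12: (285899, 24426)  from 2·(122279,10447) + (41341,3532)
…
step 16: (4286741, 366241)  from 2·(1796332,153471) + (694077,59299)
step 17: (6083073, 519712)  from 1·(4286741,366241) + (1796332,153471)
(x₁, y₁) = (6083073, 519712);  6083073² − 137·519712² = 1 ✓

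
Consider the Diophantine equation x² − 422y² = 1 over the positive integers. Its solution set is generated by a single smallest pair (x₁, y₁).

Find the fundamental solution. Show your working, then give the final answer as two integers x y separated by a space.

d=422: √d = [20; 1,1,5,2,1,…,1,1,40] (ℓ=14, even), read p_13/q_13
a_0=20:  p_0=20·1+0=20,  q_0=20·0+1=1
…
a_6=3:  p_6=3·719+493=2650,  q_6=3·35+24=129
a_7=20:  p_7=20·2650+719=53719,  q_7=20·129+35=2615
…
a_9=1:  p_9=1·163807+53719=217526,  q_9=1·7974+2615=10589
…
a_12=1:  p_12=1·3211821+598859=3810680,  q_12=1·156349+29152=185501
a_13=1:  p_13=1·3810680+3211821=7022501,  q_13=1·185501+156349=341850
(x₁, y₁) = (7022501, 341850);  7022501² − 422·341850² = 1 ✓

7022501 341850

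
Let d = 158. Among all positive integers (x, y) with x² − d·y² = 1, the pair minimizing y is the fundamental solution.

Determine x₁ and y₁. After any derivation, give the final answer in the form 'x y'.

d=158: √d = [12; 1,1,3,12,3,1,1,24] (ℓ=8, even), read p_7/q_7
step 0: (12, 1)  from 12·(1,0) + (0,1)
step 1: (13, 1)  from 1·(12,1) + (1,0)
step 2: (25, 2)  from 1·(13,1) + (12,1)
step 3: (88, 7)  from 3·(25,2) + (13,1)
step 4: (1081, 86)  from 12·(88,7) + (25,2)
…
step 6: (4412, 351)  from 1·(3331,265) + (1081,86)
step 7: (7743, 616)  from 1·(4412,351) + (3331,265)
→ (7743, 616).  Check: 7743²=59954049, 158·616²=59954048, difference 1.

7743 616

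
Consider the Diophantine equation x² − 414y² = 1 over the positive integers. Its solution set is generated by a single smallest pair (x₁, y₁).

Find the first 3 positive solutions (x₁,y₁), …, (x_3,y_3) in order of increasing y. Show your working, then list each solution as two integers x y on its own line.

√414 → a₀=20, period (2,1,7,2,7,1,2,40); ℓ=8 even so k=7
a_0=20:  p_0=20·1+0=20,  q_0=20·0+1=1
a_1=2:  p_1=2·20+1=41,  q_1=2·1+0=2
a_2=1:  p_2=1·41+20=61,  q_2=1·2+1=3
a_3=7:  p_3=7·61+41=468,  q_3=7·3+2=23
a_4=2:  p_4=2·468+61=997,  q_4=2·23+3=49
a_5=7:  p_5=7·997+468=7447,  q_5=7·49+23=366
a_6=1:  p_6=1·7447+997=8444,  q_6=1·366+49=415
a_7=2:  p_7=2·8444+7447=24335,  q_7=2·415+366=1196
(x₁, y₁) = (24335, 1196);  24335² − 414·1196² = 1 ✓
(x_2, y_2) = (24335·24335 + 414·1196·1196, 24335·1196 + 1196·24335) = (1184384449, 58209320)
(x_3, y_3) = (24335·1184384449 + 414·1196·58209320, 24335·58209320 + 1196·1184384449) = (57643991108495, 2833047603204)

24335 1196
1184384449 58209320
57643991108495 2833047603204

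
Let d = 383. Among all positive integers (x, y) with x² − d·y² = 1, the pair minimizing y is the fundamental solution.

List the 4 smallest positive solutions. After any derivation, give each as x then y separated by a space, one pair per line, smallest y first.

√383 → a₀=19, period (1,1,3,19,3,1,1,38); ℓ=8 even so k=7
i=0: a=19 ⇒ p=19, q=1
…
i=2: a=1 ⇒ p=39, q=2
…
i=4: a=19 ⇒ p=2642, q=135
…
i=6: a=1 ⇒ p=10705, q=547
i=7: a=1 ⇒ p=18768, q=959
(x₁, y₁) = (18768, 959);  18768² − 383·959² = 1 ✓
(x_2, y_2) = (18768·18768 + 383·959·959, 18768·959 + 959·18768) = (704475647, 35997024)
(x_3, y_3) = (18768·704475647 + 383·959·35997024, 18768·35997024 + 959·704475647) = (26443197867024, 1351184291905)
(x_4, y_4) = (18768·26443197867024 + 383·959·1351184291905, 18768·1351184291905 + 959·26443197867024) = (992571874432137217, 50718053544949056)

18768 959
704475647 35997024
26443197867024 1351184291905
992571874432137217 50718053544949056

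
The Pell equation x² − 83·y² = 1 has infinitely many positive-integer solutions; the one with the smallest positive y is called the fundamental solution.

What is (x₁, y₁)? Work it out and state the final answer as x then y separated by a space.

√83 = [9; 9,18, …], period ℓ=2 (even) → k=1
step 0: (9, 1)  from 9·(1,0) + (0,1)
step 1: (82, 9)  from 9·(9,1) + (1,0)
(x₁, y₁) = (82, 9);  82² − 83·9² = 1 ✓

82 9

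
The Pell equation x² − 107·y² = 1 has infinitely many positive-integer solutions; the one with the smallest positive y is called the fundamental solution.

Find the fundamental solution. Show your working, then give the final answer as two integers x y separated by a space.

[10; 2,1,9,1,2,20] for √107; ℓ=6 ⇒ convergent index 5
a_0=10:  p_0=10·1+0=10,  q_0=10·0+1=1
…
a_4=1:  p_4=1·300+31=331,  q_4=1·29+3=32
a_5=2:  p_5=2·331+300=962,  q_5=2·32+29=93
(x₁, y₁) = (962, 93);  962² − 107·93² = 1 ✓

962 93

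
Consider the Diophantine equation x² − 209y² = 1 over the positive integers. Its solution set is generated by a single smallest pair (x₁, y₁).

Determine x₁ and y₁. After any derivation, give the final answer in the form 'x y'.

√209 → a₀=14, period (2,5,3,2,3,5,2,28); ℓ=8 even so k=7
i=0: a=14 ⇒ p=14, q=1
i=1: a=2 ⇒ p=29, q=2
i=2: a=5 ⇒ p=159, q=11
i=3: a=3 ⇒ p=506, q=35
i=4: a=2 ⇒ p=1171, q=81
i=5: a=3 ⇒ p=4019, q=278
i=6: a=5 ⇒ p=21266, q=1471
i=7: a=2 ⇒ p=46551, q=3220
→ (46551, 3220).  Check: 46551²=2166995601, 209·3220²=2166995600, difference 1.

46551 3220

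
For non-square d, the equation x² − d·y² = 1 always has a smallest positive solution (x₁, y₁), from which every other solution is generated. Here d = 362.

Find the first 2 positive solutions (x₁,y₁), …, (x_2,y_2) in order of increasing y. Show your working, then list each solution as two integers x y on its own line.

√362 = [19; 38, …], period ℓ=1 (odd) → k=1
k=0  a_k=19  p_k/q_k = 19/1
k=1  a_k=38  p_k/q_k = 723/38
(x₁, y₁) = (723, 38);  723² − 362·38² = 1 ✓
n=2: (723,38)∘(723,38) = (723·723+362·38·38, 723·38+38·723) = (1045457,54948)

723 38
1045457 54948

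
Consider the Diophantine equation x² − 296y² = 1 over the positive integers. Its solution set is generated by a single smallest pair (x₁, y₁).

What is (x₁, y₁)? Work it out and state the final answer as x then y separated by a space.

[17; 4,1,7,1,4,34] for √296; ℓ=6 ⇒ convergent index 5
k=0  a_k=17  p_k/q_k = 17/1
k=1  a_k=4  p_k/q_k = 69/4
…
k=4  a_k=1  p_k/q_k = 757/44
k=5  a_k=4  p_k/q_k = 3699/215
fundamental: x₁=3699, y₁=215  (since 13682601 − 296·46225 = 1)

3699 215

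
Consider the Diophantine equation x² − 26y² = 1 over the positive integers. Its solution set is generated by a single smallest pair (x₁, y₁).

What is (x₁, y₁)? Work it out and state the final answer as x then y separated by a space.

√26 → a₀=5, period (10); ℓ=1 odd so k=1
a_0=5:  p_0=5·1+0=5,  q_0=5·0+1=1
a_1=10:  p_1=10·5+1=51,  q_1=10·1+0=10
→ (51, 10).  Check: 51²=2601, 26·10²=2600, difference 1.

51 10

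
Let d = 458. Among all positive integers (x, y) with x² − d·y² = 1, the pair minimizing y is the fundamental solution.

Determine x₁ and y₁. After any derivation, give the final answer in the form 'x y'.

d=458: √d = [21; 2,2,42] (ℓ=3, odd), read p_5/q_5
i=0: a=21 ⇒ p=21, q=1
i=1: a=2 ⇒ p=43, q=2
…
i=3: a=42 ⇒ p=4537, q=212
i=4: a=2 ⇒ p=9181, q=429
i=5: a=2 ⇒ p=22899, q=1070
fundamental: x₁=22899, y₁=1070  (since 524364201 − 458·1144900 = 1)

22899 1070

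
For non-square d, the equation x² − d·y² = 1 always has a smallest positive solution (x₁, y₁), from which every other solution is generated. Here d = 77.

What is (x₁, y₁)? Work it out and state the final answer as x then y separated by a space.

[8; 1,3,2,3,1,16] for √77; ℓ=6 ⇒ convergent index 5
step 0: (8, 1)  from 8·(1,0) + (0,1)
…
step 2: (35, 4)  from 3·(9,1) + (8,1)
step 3: (79, 9)  from 2·(35,4) + (9,1)
step 4: (272, 31)  from 3·(79,9) + (35,4)
step 5: (351, 40)  from 1·(272,31) + (79,9)
→ (351, 40).  Check: 351²=123201, 77·40²=123200, difference 1.

351 40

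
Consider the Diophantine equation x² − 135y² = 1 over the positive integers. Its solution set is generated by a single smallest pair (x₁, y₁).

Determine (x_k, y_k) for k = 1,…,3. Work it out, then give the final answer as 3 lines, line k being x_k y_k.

√135 = [11; 1,1,1,1,1,1,1,22, …], period ℓ=8 (even) → k=7
i=0: a=11 ⇒ p=11, q=1
i=1: a=1 ⇒ p=12, q=1
…
i=3: a=1 ⇒ p=35, q=3
i=4: a=1 ⇒ p=58, q=5
i=5: a=1 ⇒ p=93, q=8
i=6: a=1 ⇒ p=151, q=13
i=7: a=1 ⇒ p=244, q=21
fundamental: x₁=244, y₁=21  (since 59536 − 135·441 = 1)
n=2: (244,21)∘(244,21) = (244·244+135·21·21, 244·21+21·244) = (119071,10248)
n=3: (119071,10248)∘(244,21) = (244·119071+135·21·10248, 244·10248+21·119071) = (58106404,5001003)

244 21
119071 10248
58106404 5001003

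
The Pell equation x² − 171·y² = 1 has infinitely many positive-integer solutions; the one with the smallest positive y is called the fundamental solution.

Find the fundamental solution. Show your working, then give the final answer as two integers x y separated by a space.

170 13

d=171: √d = [13; 13,26] (ℓ=2, even), read p_1/q_1
i=0: a=13 ⇒ p=13, q=1
i=1: a=13 ⇒ p=170, q=13
fundamental: x₁=170, y₁=13  (since 28900 − 171·169 = 1)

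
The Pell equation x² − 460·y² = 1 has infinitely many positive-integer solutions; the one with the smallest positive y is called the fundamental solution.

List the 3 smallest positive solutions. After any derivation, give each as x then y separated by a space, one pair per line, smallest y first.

2535751 118230
12860066268001 599603681460
65219851798297071751 3040891269731634690

d=460: √d = [21; 2,4,3,1,2,10,2,1,3,4,2,42] (ℓ=12, even), read p_11/q_11
step 0: (21, 1)  from 21·(1,0) + (0,1)
step 1: (43, 2)  from 2·(21,1) + (1,0)
step 2: (193, 9)  from 4·(43,2) + (21,1)
step 3: (622, 29)  from 3·(193,9) + (43,2)
step 4: (815, 38)  from 1·(622,29) + (193,9)
…
step 6: (23335, 1088)  from 10·(2252,105) + (815,38)
step 7: (48922, 2281)  from 2·(23335,1088) + (2252,105)
step 8: (72257, 3369)  from 1·(48922,2281) + (23335,1088)
…
step 10: (1135029, 52921)  from 4·(265693,12388) + (72257,3369)
step 11: (2535751, 118230)  from 2·(1135029,52921) + (265693,12388)
fundamental: x₁=2535751, y₁=118230  (since 6430033134001 − 460·13978332900 = 1)
n=2: (2535751,118230)∘(2535751,118230) = (2535751·2535751+460·118230·118230, 2535751·118230+118230·2535751) = (12860066268001,599603681460)
n=3: (12860066268001,599603681460)∘(2535751,118230) = (2535751·12860066268001+460·118230·599603681460, 2535751·599603681460+118230·12860066268001) = (65219851798297071751,3040891269731634690)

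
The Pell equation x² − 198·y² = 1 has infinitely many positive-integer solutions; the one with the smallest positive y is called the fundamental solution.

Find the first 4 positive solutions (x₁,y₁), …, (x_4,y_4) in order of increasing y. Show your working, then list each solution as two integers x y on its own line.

√198 = [14; 14,28, …], period ℓ=2 (even) → k=1
step 0: (14, 1)  from 14·(1,0) + (0,1)
step 1: (197, 14)  from 14·(14,1) + (1,0)
→ (197, 14).  Check: 197²=38809, 198·14²=38808, difference 1.
k=2:  x_2 = 197·197+198·14·14 = 77617,  y_2 = 197·14+14·197 = 5516
k=3:  x_3 = 197·77617+198·14·5516 = 30580901,  y_3 = 197·5516+14·77617 = 2173290
k=4:  x_4 = 197·30580901+198·14·2173290 = 12048797377,  y_4 = 197·2173290+14·30580901 = 856270744

197 14
77617 5516
30580901 2173290
12048797377 856270744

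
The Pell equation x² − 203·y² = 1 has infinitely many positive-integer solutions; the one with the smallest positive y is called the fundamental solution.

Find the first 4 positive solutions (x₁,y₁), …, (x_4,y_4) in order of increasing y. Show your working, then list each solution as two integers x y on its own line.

57 4
6497 456
740601 51980
84422017 5925264

d=203: √d = [14; 4,28] (ℓ=2, even), read p_1/q_1
k=0  a_k=14  p_k/q_k = 14/1
k=1  a_k=4  p_k/q_k = 57/4
(x₁, y₁) = (57, 4);  57² − 203·4² = 1 ✓
(57+4√203)^2 = 6497 + 456√203
(57+4√203)^3 = 740601 + 51980√203
(57+4√203)^4 = 84422017 + 5925264√203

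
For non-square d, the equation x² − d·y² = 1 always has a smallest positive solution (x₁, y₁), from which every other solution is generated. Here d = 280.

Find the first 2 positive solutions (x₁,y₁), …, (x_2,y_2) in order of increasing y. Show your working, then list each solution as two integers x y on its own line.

√280 → a₀=16, period (1,2,1,2,1,32); ℓ=6 even so k=5
step 0: (16, 1)  from 16·(1,0) + (0,1)
…
step 2: (50, 3)  from 2·(17,1) + (16,1)
…
step 4: (184, 11)  from 2·(67,4) + (50,3)
step 5: (251, 15)  from 1·(184,11) + (67,4)
(x₁, y₁) = (251, 15);  251² − 280·15² = 1 ✓
n=2: (251,15)∘(251,15) = (251·251+280·15·15, 251·15+15·251) = (126001,7530)

251 15
126001 7530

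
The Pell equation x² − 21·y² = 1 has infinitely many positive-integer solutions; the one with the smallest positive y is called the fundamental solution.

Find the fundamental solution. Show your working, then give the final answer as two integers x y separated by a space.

55 12

√21 → a₀=4, period (1,1,2,1,1,8); ℓ=6 even so k=5
k=0  a_k=4  p_k/q_k = 4/1
…
k=2  a_k=1  p_k/q_k = 9/2
…
k=4  a_k=1  p_k/q_k = 32/7
k=5  a_k=1  p_k/q_k = 55/12
→ (55, 12).  Check: 55²=3025, 21·12²=3024, difference 1.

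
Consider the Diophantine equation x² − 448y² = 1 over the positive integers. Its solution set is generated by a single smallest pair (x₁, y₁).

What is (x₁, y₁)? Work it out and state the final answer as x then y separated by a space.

√448 → a₀=21, period (6,42); ℓ=2 even so k=1
step 0: (21, 1)  from 21·(1,0) + (0,1)
step 1: (127, 6)  from 6·(21,1) + (1,0)
→ (127, 6).  Check: 127²=16129, 448·6²=16128, difference 1.

127 6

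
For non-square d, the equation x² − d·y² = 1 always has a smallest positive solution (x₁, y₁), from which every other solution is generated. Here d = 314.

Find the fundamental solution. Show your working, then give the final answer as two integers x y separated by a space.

392499 22150

√314 → a₀=17, period (1,2,1,1,2,1,34); ℓ=7 odd so k=13
step 0: (17, 1)  from 17·(1,0) + (0,1)
…
step 2: (53, 3)  from 2·(18,1) + (17,1)
…
step 4: (124, 7)  from 1·(71,4) + (53,3)
…
step 6: (443, 25)  from 1·(319,18) + (124,7)
step 7: (15381, 868)  from 34·(443,25) + (319,18)
…
step 9: (47029, 2654)  from 2·(15824,893) + (15381,868)
…
step 11: (109882, 6201)  from 1·(62853,3547) + (47029,2654)
step 12: (282617, 15949)  from 2·(109882,6201) + (62853,3547)
step 13: (392499, 22150)  from 1·(282617,15949) + (109882,6201)
fundamental: x₁=392499, y₁=22150  (since 154055465001 − 314·490622500 = 1)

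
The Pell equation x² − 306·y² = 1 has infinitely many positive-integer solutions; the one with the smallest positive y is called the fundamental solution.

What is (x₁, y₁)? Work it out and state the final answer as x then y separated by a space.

35 2

[17; 2,34] for √306; ℓ=2 ⇒ convergent index 1
i=0: a=17 ⇒ p=17, q=1
i=1: a=2 ⇒ p=35, q=2
(x₁, y₁) = (35, 2);  35² − 306·2² = 1 ✓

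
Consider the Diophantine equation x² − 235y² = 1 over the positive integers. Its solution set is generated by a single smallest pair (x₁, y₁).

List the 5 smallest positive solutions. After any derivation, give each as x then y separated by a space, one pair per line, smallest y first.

46 3
4231 276
389206 25389
35802721 2335512
3293461126 214841715

d=235: √d = [15; 3,30] (ℓ=2, even), read p_1/q_1
i=0: a=15 ⇒ p=15, q=1
i=1: a=3 ⇒ p=46, q=3
→ (46, 3).  Check: 46²=2116, 235·3²=2115, difference 1.
(x_2, y_2) = (46·46 + 235·3·3, 46·3 + 3·46) = (4231, 276)
(x_3, y_3) = (46·4231 + 235·3·276, 46·276 + 3·4231) = (389206, 25389)
(x_4, y_4) = (46·389206 + 235·3·25389, 46·25389 + 3·389206) = (35802721, 2335512)
(x_5, y_5) = (46·35802721 + 235·3·2335512, 46·2335512 + 3·35802721) = (3293461126, 214841715)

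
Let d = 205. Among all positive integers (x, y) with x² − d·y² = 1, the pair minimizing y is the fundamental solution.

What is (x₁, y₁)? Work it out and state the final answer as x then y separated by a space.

√205 = [14; 3,6,1,4,1,6,3,28, …], period ℓ=8 (even) → k=7
a_0=14:  p_0=14·1+0=14,  q_0=14·0+1=1
a_1=3:  p_1=3·14+1=43,  q_1=3·1+0=3
…
a_3=1:  p_3=1·272+43=315,  q_3=1·19+3=22
…
a_5=1:  p_5=1·1532+315=1847,  q_5=1·107+22=129
a_6=6:  p_6=6·1847+1532=12614,  q_6=6·129+107=881
a_7=3:  p_7=3·12614+1847=39689,  q_7=3·881+129=2772
→ (39689, 2772).  Check: 39689²=1575216721, 205·2772²=1575216720, difference 1.

39689 2772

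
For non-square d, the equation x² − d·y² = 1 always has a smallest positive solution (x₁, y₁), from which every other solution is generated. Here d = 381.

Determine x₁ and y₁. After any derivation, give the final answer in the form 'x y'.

1015 52

d=381: √d = [19; 1,1,12,1,1,38] (ℓ=6, even), read p_5/q_5
k=0  a_k=19  p_k/q_k = 19/1
…
k=3  a_k=12  p_k/q_k = 488/25
k=4  a_k=1  p_k/q_k = 527/27
k=5  a_k=1  p_k/q_k = 1015/52
→ (1015, 52).  Check: 1015²=1030225, 381·52²=1030224, difference 1.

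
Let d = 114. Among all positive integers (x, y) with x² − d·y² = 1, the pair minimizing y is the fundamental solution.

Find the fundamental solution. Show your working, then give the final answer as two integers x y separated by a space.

√114 = [10; 1,2,10,2,1,20, …], period ℓ=6 (even) → k=5
i=0: a=10 ⇒ p=10, q=1
i=1: a=1 ⇒ p=11, q=1
…
i=3: a=10 ⇒ p=331, q=31
i=4: a=2 ⇒ p=694, q=65
i=5: a=1 ⇒ p=1025, q=96
(x₁, y₁) = (1025, 96);  1025² − 114·96² = 1 ✓

1025 96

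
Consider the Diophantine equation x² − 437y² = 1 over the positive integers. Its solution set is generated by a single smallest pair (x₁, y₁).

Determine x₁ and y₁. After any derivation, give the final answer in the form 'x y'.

d=437: √d = [20; 1,9,2,9,1,40] (ℓ=6, even), read p_5/q_5
i=0: a=20 ⇒ p=20, q=1
…
i=3: a=2 ⇒ p=439, q=21
i=4: a=9 ⇒ p=4160, q=199
i=5: a=1 ⇒ p=4599, q=220
→ (4599, 220).  Check: 4599²=21150801, 437·220²=21150800, difference 1.

4599 220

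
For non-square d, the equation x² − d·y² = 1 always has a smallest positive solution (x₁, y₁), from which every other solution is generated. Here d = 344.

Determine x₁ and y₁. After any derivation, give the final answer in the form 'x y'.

10405 561

[18; 1,1,4,1,3,1,4,1,1,36] for √344; ℓ=10 ⇒ convergent index 9
k=0  a_k=18  p_k/q_k = 18/1
k=1  a_k=1  p_k/q_k = 19/1
…
k=5  a_k=3  p_k/q_k = 779/42
…
k=8  a_k=1  p_k/q_k = 5694/307
k=9  a_k=1  p_k/q_k = 10405/561
(x₁, y₁) = (10405, 561);  10405² − 344·561² = 1 ✓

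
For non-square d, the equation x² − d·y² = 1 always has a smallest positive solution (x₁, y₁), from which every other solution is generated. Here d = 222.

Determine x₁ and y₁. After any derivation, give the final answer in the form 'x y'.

149 10

√222 = [14; 1,8,1,28, …], period ℓ=4 (even) → k=3
step 0: (14, 1)  from 14·(1,0) + (0,1)
…
step 2: (134, 9)  from 8·(15,1) + (14,1)
step 3: (149, 10)  from 1·(134,9) + (15,1)
→ (149, 10).  Check: 149²=22201, 222·10²=22200, difference 1.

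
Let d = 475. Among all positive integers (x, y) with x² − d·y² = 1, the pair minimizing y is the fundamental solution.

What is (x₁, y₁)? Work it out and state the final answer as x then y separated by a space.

[21; 1,3,1,6,2,6,1,3,1,42] for √475; ℓ=10 ⇒ convergent index 9
k=0  a_k=21  p_k/q_k = 21/1
…
k=2  a_k=3  p_k/q_k = 87/4
k=3  a_k=1  p_k/q_k = 109/5
k=4  a_k=6  p_k/q_k = 741/34
…
k=6  a_k=6  p_k/q_k = 10287/472
k=7  a_k=1  p_k/q_k = 11878/545
k=8  a_k=3  p_k/q_k = 45921/2107
k=9  a_k=1  p_k/q_k = 57799/2652
(x₁, y₁) = (57799, 2652);  57799² − 475·2652² = 1 ✓

57799 2652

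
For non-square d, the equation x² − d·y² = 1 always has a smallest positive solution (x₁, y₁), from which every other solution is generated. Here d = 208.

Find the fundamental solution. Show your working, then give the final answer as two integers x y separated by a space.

649 45

d=208: √d = [14; 2,2,1,2,2,28] (ℓ=6, even), read p_5/q_5
k=0  a_k=14  p_k/q_k = 14/1
…
k=3  a_k=1  p_k/q_k = 101/7
k=4  a_k=2  p_k/q_k = 274/19
k=5  a_k=2  p_k/q_k = 649/45
→ (649, 45).  Check: 649²=421201, 208·45²=421200, difference 1.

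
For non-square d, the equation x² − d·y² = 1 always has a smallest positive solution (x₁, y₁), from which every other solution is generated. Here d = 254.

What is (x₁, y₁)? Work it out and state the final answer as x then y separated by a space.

√254 = [15; 1,14,1,30, …], period ℓ=4 (even) → k=3
a_0=15:  p_0=15·1+0=15,  q_0=15·0+1=1
…
a_2=14:  p_2=14·16+15=239,  q_2=14·1+1=15
a_3=1:  p_3=1·239+16=255,  q_3=1·15+1=16
fundamental: x₁=255, y₁=16  (since 65025 − 254·256 = 1)

255 16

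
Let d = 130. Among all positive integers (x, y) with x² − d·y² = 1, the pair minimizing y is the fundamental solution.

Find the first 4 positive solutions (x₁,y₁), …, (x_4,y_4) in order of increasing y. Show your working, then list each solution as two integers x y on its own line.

6499 570
84474001 7408860
1097993058499 96300361710
14271713689896001 1251712094097720

d=130: √d = [11; 2,2,22] (ℓ=3, odd), read p_5/q_5
i=0: a=11 ⇒ p=11, q=1
i=1: a=2 ⇒ p=23, q=2
i=2: a=2 ⇒ p=57, q=5
i=3: a=22 ⇒ p=1277, q=112
i=4: a=2 ⇒ p=2611, q=229
i=5: a=2 ⇒ p=6499, q=570
→ (6499, 570).  Check: 6499²=42237001, 130·570²=42237000, difference 1.
(6499+570√130)^2 = 84474001 + 7408860√130
(6499+570√130)^3 = 1097993058499 + 96300361710√130
(6499+570√130)^4 = 14271713689896001 + 1251712094097720√130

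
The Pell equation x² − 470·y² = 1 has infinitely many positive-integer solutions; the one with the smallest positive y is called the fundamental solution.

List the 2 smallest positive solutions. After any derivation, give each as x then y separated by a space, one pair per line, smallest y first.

1691 78
5718961 263796

[21; 1,2,8,2,1,42] for √470; ℓ=6 ⇒ convergent index 5
step 0: (21, 1)  from 21·(1,0) + (0,1)
step 1: (22, 1)  from 1·(21,1) + (1,0)
…
step 3: (542, 25)  from 8·(65,3) + (22,1)
step 4: (1149, 53)  from 2·(542,25) + (65,3)
step 5: (1691, 78)  from 1·(1149,53) + (542,25)
→ (1691, 78).  Check: 1691²=2859481, 470·78²=2859480, difference 1.
k=2:  x_2 = 1691·1691+470·78·78 = 5718961,  y_2 = 1691·78+78·1691 = 263796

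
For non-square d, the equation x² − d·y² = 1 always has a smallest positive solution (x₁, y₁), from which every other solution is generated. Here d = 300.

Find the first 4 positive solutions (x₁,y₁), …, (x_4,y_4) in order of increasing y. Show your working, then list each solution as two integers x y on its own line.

1351 78
3650401 210756
9863382151 569462634
26650854921601 1538687826312

[17; 3,8,3,34] for √300; ℓ=4 ⇒ convergent index 3
k=0  a_k=17  p_k/q_k = 17/1
…
k=2  a_k=8  p_k/q_k = 433/25
k=3  a_k=3  p_k/q_k = 1351/78
fundamental: x₁=1351, y₁=78  (since 1825201 − 300·6084 = 1)
k=2:  x_2 = 1351·1351+300·78·78 = 3650401,  y_2 = 1351·78+78·1351 = 210756
k=3:  x_3 = 1351·3650401+300·78·210756 = 9863382151,  y_3 = 1351·210756+78·3650401 = 569462634
k=4:  x_4 = 1351·9863382151+300·78·569462634 = 26650854921601,  y_4 = 1351·569462634+78·9863382151 = 1538687826312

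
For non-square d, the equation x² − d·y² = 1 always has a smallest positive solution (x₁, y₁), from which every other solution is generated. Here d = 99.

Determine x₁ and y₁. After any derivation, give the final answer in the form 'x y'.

[9; 1,18] for √99; ℓ=2 ⇒ convergent index 1
i=0: a=9 ⇒ p=9, q=1
i=1: a=1 ⇒ p=10, q=1
(x₁, y₁) = (10, 1);  10² − 99·1² = 1 ✓

10 1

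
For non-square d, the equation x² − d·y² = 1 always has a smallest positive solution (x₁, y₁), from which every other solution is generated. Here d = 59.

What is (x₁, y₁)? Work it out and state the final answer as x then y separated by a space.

530 69

√59 = [7; 1,2,7,2,1,14, …], period ℓ=6 (even) → k=5
i=0: a=7 ⇒ p=7, q=1
i=1: a=1 ⇒ p=8, q=1
i=2: a=2 ⇒ p=23, q=3
i=3: a=7 ⇒ p=169, q=22
i=4: a=2 ⇒ p=361, q=47
i=5: a=1 ⇒ p=530, q=69
fundamental: x₁=530, y₁=69  (since 280900 − 59·4761 = 1)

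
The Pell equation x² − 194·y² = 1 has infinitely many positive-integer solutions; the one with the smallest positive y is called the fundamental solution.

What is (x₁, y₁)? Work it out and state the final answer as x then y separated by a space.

195 14

√194 = [13; 1,12,1,26, …], period ℓ=4 (even) → k=3
a_0=13:  p_0=13·1+0=13,  q_0=13·0+1=1
a_1=1:  p_1=1·13+1=14,  q_1=1·1+0=1
a_2=12:  p_2=12·14+13=181,  q_2=12·1+1=13
a_3=1:  p_3=1·181+14=195,  q_3=1·13+1=14
(x₁, y₁) = (195, 14);  195² − 194·14² = 1 ✓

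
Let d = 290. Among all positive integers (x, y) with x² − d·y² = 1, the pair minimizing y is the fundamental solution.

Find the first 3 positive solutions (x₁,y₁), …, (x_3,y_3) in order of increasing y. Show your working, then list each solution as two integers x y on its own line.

√290 = [17; 34, …], period ℓ=1 (odd) → k=1
a_0=17:  p_0=17·1+0=17,  q_0=17·0+1=1
a_1=34:  p_1=34·17+1=579,  q_1=34·1+0=34
fundamental: x₁=579, y₁=34  (since 335241 − 290·1156 = 1)
n=2: (579,34)∘(579,34) = (579·579+290·34·34, 579·34+34·579) = (670481,39372)
n=3: (670481,39372)∘(579,34) = (579·670481+290·34·39372, 579·39372+34·670481) = (776416419,45592742)

579 34
670481 39372
776416419 45592742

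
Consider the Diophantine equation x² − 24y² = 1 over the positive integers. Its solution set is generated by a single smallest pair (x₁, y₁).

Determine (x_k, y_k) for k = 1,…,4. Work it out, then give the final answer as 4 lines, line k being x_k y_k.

√24 → a₀=4, period (1,8); ℓ=2 even so k=1
i=0: a=4 ⇒ p=4, q=1
i=1: a=1 ⇒ p=5, q=1
fundamental: x₁=5, y₁=1  (since 25 − 24·1 = 1)
(x_2, y_2) = (5·5 + 24·1·1, 5·1 + 1·5) = (49, 10)
(x_3, y_3) = (5·49 + 24·1·10, 5·10 + 1·49) = (485, 99)
(x_4, y_4) = (5·485 + 24·1·99, 5·99 + 1·485) = (4801, 980)

5 1
49 10
485 99
4801 980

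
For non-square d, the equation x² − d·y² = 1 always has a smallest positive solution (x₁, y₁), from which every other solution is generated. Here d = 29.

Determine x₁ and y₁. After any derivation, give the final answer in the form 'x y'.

9801 1820

d=29: √d = [5; 2,1,1,2,10] (ℓ=5, odd), read p_9/q_9
i=0: a=5 ⇒ p=5, q=1
i=1: a=2 ⇒ p=11, q=2
i=2: a=1 ⇒ p=16, q=3
i=3: a=1 ⇒ p=27, q=5
i=4: a=2 ⇒ p=70, q=13
i=5: a=10 ⇒ p=727, q=135
i=6: a=2 ⇒ p=1524, q=283
…
i=8: a=1 ⇒ p=3775, q=701
i=9: a=2 ⇒ p=9801, q=1820
→ (9801, 1820).  Check: 9801²=96059601, 29·1820²=96059600, difference 1.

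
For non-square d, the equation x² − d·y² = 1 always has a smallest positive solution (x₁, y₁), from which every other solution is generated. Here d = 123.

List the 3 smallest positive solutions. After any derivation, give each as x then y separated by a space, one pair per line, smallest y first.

122 11
29767 2684
7263026 654885

√123 → a₀=11, period (11,22); ℓ=2 even so k=1
i=0: a=11 ⇒ p=11, q=1
i=1: a=11 ⇒ p=122, q=11
→ (122, 11).  Check: 122²=14884, 123·11²=14883, difference 1.
k=2:  x_2 = 122·122+123·11·11 = 29767,  y_2 = 122·11+11·122 = 2684
k=3:  x_3 = 122·29767+123·11·2684 = 7263026,  y_3 = 122·2684+11·29767 = 654885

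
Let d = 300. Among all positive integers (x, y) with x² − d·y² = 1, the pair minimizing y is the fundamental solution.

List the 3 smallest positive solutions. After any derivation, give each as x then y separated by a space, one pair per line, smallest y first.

1351 78
3650401 210756
9863382151 569462634

[17; 3,8,3,34] for √300; ℓ=4 ⇒ convergent index 3
i=0: a=17 ⇒ p=17, q=1
…
i=2: a=8 ⇒ p=433, q=25
i=3: a=3 ⇒ p=1351, q=78
(x₁, y₁) = (1351, 78);  1351² − 300·78² = 1 ✓
(1351+78√300)^2 = 3650401 + 210756√300
(1351+78√300)^3 = 9863382151 + 569462634√300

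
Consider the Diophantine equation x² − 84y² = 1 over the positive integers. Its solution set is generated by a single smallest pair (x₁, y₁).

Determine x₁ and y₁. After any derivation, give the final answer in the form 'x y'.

[9; 6,18] for √84; ℓ=2 ⇒ convergent index 1
a_0=9:  p_0=9·1+0=9,  q_0=9·0+1=1
a_1=6:  p_1=6·9+1=55,  q_1=6·1+0=6
→ (55, 6).  Check: 55²=3025, 84·6²=3024, difference 1.

55 6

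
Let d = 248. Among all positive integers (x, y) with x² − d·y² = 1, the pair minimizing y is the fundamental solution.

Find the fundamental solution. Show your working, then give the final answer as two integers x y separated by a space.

√248 → a₀=15, period (1,2,1,30); ℓ=4 even so k=3
i=0: a=15 ⇒ p=15, q=1
i=1: a=1 ⇒ p=16, q=1
i=2: a=2 ⇒ p=47, q=3
i=3: a=1 ⇒ p=63, q=4
→ (63, 4).  Check: 63²=3969, 248·4²=3968, difference 1.

63 4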